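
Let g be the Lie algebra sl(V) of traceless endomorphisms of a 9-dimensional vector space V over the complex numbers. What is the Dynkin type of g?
A_8 (sl(9))

This is sl(9), which has dimension 9^2 - 1 = 80 and rank 9 - 1 = 8 (a Cartan subalgebra is the diagonal traceless matrices). In the classification of classical Lie algebras, the special linear algebra sl(n+1) has type A_n; here n = 8, so the Dynkin diagram is a chain of 8 nodes with single edges (A_8). Hence the type is A_8.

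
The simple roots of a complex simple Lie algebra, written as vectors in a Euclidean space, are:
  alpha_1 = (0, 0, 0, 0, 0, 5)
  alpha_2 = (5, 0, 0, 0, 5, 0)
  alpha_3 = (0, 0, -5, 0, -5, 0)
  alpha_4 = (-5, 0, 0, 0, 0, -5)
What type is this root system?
Compute the Cartan integers a_ij = 2(alpha_i, alpha_j)/(alpha_j, alpha_j); the resulting 4x4 Cartan matrix is
[[2, 0, 0, -1], [0, 2, -1, -1], [0, -1, 2, 0], [-2, -1, 0, 2]].
The roots have two lengths (squared-length ratio 2:1); the short ones are alpha_{1}. The associated Dynkin diagram is a chain of 4 nodes with a double edge at one end; the terminal node there is the unique short simple root (B_4), so the type is B_4 (the algebra so(9)).

B_4 (so(9))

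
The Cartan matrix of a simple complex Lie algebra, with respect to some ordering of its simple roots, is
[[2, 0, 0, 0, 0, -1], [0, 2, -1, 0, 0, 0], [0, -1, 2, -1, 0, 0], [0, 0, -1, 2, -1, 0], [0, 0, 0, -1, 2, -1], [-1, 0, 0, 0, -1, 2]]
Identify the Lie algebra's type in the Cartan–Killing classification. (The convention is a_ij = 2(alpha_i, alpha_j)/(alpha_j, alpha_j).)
A_6

The matrix has rank 6 with 2's on the diagonal. Reading the off-diagonal entries as Dynkin edges (a single edge where a_ij = a_ji = -1; a double or triple edge where a_ij * a_ji = 2 or 3), the diagram is a chain of 6 nodes with single edges (A_6). One simple-root ordering that puts it in standard form is (alpha_2, alpha_3, alpha_4, alpha_5, alpha_6, alpha_1). So the algebra is type A_6, i.e. sl(7).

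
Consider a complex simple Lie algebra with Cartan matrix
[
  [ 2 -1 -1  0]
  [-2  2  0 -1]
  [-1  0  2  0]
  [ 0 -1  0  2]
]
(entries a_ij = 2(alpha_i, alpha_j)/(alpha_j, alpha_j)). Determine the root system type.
The matrix has rank 4 with 2's on the diagonal. Reading the off-diagonal entries as Dynkin edges (a single edge where a_ij = a_ji = -1; a double or triple edge where a_ij * a_ji = 2 or 3), the diagram is a chain of 4 nodes with a double edge between the middle two (F_4). One simple-root ordering that puts it in standard form is (alpha_4, alpha_2, alpha_1, alpha_3). So the algebra is type F_4.

F4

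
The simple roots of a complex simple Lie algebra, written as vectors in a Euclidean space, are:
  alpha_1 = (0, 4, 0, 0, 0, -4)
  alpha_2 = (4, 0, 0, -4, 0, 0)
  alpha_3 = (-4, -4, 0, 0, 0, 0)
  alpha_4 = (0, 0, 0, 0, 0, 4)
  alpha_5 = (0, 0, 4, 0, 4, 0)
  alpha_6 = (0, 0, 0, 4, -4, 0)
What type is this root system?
Compute the Cartan integers a_ij = 2(alpha_i, alpha_j)/(alpha_j, alpha_j); the resulting 6x6 Cartan matrix is
[[2, 0, -1, -2, 0, 0], [0, 2, -1, 0, 0, -1], [-1, -1, 2, 0, 0, 0], [-1, 0, 0, 2, 0, 0], [0, 0, 0, 0, 2, -1], [0, -1, 0, 0, -1, 2]].
The roots have two lengths (squared-length ratio 2:1); the short ones are alpha_{4}. The associated Dynkin diagram is a chain of 6 nodes with a double edge at one end; the terminal node there is the unique short simple root (B_6), so the type is B_6 (the algebra so(13)).

B6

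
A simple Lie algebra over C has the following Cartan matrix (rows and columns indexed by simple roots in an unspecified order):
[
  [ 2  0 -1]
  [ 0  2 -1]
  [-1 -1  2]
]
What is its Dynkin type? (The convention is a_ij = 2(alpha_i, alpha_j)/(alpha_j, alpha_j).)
The matrix has rank 3 with 2's on the diagonal. Reading the off-diagonal entries as Dynkin edges (a single edge where a_ij = a_ji = -1; a double or triple edge where a_ij * a_ji = 2 or 3), the diagram is a chain of 3 nodes with single edges (A_3). One simple-root ordering that puts it in standard form is (alpha_2, alpha_3, alpha_1). So the algebra is type A_3, i.e. sl(4).

type A_3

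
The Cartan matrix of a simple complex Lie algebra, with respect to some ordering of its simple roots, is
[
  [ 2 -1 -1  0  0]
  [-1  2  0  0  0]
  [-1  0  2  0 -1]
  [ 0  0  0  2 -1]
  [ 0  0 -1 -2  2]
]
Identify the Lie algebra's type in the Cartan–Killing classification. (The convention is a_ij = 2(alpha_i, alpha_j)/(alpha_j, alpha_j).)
B5

The matrix has rank 5 with 2's on the diagonal. Reading the off-diagonal entries as Dynkin edges (a single edge where a_ij = a_ji = -1; a double or triple edge where a_ij * a_ji = 2 or 3), the diagram is a chain of 5 nodes with a double edge at one end; the terminal node there is the unique short simple root (B_5). One simple-root ordering that puts it in standard form is (alpha_2, alpha_1, alpha_3, alpha_5, alpha_4). So the algebra is type B_5, i.e. so(11).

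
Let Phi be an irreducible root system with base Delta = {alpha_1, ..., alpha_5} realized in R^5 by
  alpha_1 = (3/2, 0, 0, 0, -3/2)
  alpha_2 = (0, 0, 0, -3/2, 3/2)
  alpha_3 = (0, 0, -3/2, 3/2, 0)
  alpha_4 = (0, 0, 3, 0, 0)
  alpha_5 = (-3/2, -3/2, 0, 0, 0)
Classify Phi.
Compute the Cartan integers a_ij = 2(alpha_i, alpha_j)/(alpha_j, alpha_j); the resulting 5x5 Cartan matrix is
[[2, -1, 0, 0, -1], [-1, 2, -1, 0, 0], [0, -1, 2, -1, 0], [0, 0, -2, 2, 0], [-1, 0, 0, 0, 2]].
The roots have two lengths (squared-length ratio 2:1); the short ones are alpha_{1,2,3,5}. The associated Dynkin diagram is a chain of 5 nodes with a double edge at one end; the terminal node there is the unique long simple root (C_5), so the type is C_5 (the algebra sp(10)).

C_5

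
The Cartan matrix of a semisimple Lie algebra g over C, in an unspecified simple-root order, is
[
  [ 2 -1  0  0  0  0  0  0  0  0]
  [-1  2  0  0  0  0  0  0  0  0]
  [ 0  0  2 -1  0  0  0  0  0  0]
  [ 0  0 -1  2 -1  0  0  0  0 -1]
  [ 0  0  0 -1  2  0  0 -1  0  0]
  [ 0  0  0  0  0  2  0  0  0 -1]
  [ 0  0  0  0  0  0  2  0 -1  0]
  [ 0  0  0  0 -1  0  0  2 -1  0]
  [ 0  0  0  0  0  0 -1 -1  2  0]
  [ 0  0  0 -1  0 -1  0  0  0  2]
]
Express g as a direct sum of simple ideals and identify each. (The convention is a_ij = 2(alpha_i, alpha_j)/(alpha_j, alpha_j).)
The diagram associated to this matrix has two connected components: the simple roots {alpha_1, alpha_2} form a chain of 2 nodes with single edges (A_2), and {alpha_3, alpha_4, alpha_5, alpha_6, alpha_7, alpha_8, alpha_9, alpha_10} form a chain of 7 nodes with one extra node attached to the third node from one end (E_8). A semisimple Lie algebra decomposes uniquely as the direct sum of simple ideals, one per connected component of its Dynkin diagram, so g ≅ A_2 ⊕ E_8 (dimension 8 + 248 = 256).

A_2 (sl(3)) ⊕ E_8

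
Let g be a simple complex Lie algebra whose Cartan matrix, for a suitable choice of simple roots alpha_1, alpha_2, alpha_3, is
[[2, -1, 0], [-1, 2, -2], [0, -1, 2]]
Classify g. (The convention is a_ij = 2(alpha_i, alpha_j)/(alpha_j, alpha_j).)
The matrix has rank 3 with 2's on the diagonal. Reading the off-diagonal entries as Dynkin edges (a single edge where a_ij = a_ji = -1; a double or triple edge where a_ij * a_ji = 2 or 3), the diagram is a chain of 3 nodes with a double edge at one end; the terminal node there is the unique short simple root (B_3). One simple-root ordering that puts it in standard form is (alpha_1, alpha_2, alpha_3). So the algebra is type B_3, i.e. so(7).

B_3 (so(7))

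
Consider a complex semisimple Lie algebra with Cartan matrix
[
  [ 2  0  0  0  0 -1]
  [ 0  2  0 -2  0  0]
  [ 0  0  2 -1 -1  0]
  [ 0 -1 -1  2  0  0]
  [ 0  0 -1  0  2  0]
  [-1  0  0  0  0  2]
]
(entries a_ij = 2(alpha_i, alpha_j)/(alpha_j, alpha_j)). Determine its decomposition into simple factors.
The diagram associated to this matrix has two connected components: the simple roots {alpha_1, alpha_6} form a chain of 2 nodes with single edges (A_2), and {alpha_2, alpha_3, alpha_4, alpha_5} form a chain of 4 nodes with a double edge at one end; the terminal node there is the unique long simple root (C_4). A semisimple Lie algebra decomposes uniquely as the direct sum of simple ideals, one per connected component of its Dynkin diagram, so g ≅ A_2 ⊕ C_4 (dimension 8 + 36 = 44).

type A_2 + type C_4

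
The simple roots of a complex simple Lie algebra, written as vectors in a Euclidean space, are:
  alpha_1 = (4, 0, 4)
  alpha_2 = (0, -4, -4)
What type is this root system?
A_2 (sl(3))

Compute the Cartan integers a_ij = 2(alpha_i, alpha_j)/(alpha_j, alpha_j); the resulting 2x2 Cartan matrix is
[[2, -1], [-1, 2]].
All simple roots have the same length, so the diagram is simply laced. The associated Dynkin diagram is a chain of 2 nodes with single edges (A_2), so the type is A_2 (the algebra sl(3)).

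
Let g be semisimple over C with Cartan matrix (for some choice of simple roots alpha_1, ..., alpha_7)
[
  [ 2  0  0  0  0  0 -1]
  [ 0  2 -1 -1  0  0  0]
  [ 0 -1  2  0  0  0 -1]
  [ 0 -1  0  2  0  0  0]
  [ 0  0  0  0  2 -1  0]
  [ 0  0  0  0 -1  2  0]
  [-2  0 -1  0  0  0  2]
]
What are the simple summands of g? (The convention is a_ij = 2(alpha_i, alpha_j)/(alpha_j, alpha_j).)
The diagram associated to this matrix has two connected components: the simple roots {alpha_5, alpha_6} form a chain of 2 nodes with single edges (A_2), and {alpha_1, alpha_2, alpha_3, alpha_4, alpha_7} form a chain of 5 nodes with a double edge at one end; the terminal node there is the unique short simple root (B_5). A semisimple Lie algebra decomposes uniquely as the direct sum of simple ideals, one per connected component of its Dynkin diagram, so g ≅ A_2 ⊕ B_5 (dimension 8 + 55 = 63).

A_2 + B_5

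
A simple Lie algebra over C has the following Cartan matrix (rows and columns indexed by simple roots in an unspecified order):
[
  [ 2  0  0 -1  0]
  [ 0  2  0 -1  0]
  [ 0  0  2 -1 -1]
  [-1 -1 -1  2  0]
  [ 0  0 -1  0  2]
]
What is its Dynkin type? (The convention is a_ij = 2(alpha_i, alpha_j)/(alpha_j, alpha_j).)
type D_5

The matrix has rank 5 with 2's on the diagonal. Reading the off-diagonal entries as Dynkin edges (a single edge where a_ij = a_ji = -1; a double or triple edge where a_ij * a_ji = 2 or 3), the diagram is a chain of 3 nodes with a fork of two nodes at one end (D_5). One simple-root ordering that puts it in standard form is (alpha_5, alpha_3, alpha_4, alpha_2, alpha_1). So the algebra is type D_5, i.e. so(10).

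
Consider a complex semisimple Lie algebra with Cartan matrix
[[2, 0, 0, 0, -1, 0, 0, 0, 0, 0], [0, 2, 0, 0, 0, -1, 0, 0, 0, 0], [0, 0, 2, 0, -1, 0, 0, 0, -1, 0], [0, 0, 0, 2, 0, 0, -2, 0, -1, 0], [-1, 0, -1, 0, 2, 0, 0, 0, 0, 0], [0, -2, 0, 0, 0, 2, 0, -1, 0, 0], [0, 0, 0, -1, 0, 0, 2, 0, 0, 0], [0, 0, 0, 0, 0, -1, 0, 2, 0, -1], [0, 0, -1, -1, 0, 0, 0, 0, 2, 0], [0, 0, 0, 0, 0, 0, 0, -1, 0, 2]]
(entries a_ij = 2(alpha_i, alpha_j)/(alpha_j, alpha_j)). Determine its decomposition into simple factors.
B4 + B6

The diagram associated to this matrix has two connected components: the simple roots {alpha_2, alpha_6, alpha_8, alpha_10} form a chain of 4 nodes with a double edge at one end; the terminal node there is the unique short simple root (B_4), and {alpha_1, alpha_3, alpha_4, alpha_5, alpha_7, alpha_9} form a chain of 6 nodes with a double edge at one end; the terminal node there is the unique short simple root (B_6). A semisimple Lie algebra decomposes uniquely as the direct sum of simple ideals, one per connected component of its Dynkin diagram, so g ≅ B_4 ⊕ B_6 (dimension 36 + 78 = 114).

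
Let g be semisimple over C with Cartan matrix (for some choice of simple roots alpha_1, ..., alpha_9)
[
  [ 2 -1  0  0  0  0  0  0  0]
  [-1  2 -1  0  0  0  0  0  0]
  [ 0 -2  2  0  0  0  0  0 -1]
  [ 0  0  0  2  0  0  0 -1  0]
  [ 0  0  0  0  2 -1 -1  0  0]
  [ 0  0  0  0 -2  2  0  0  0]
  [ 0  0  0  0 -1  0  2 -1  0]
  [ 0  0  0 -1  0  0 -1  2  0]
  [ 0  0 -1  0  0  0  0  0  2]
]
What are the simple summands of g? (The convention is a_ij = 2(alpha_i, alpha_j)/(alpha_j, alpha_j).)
The diagram associated to this matrix has two connected components: the simple roots {alpha_4, alpha_5, alpha_6, alpha_7, alpha_8} form a chain of 5 nodes with a double edge at one end; the terminal node there is the unique long simple root (C_5), and {alpha_1, alpha_2, alpha_3, alpha_9} form a chain of 4 nodes with a double edge between the middle two (F_4). A semisimple Lie algebra decomposes uniquely as the direct sum of simple ideals, one per connected component of its Dynkin diagram, so g ≅ C_5 ⊕ F_4 (dimension 55 + 52 = 107).

type C_5 + type F_4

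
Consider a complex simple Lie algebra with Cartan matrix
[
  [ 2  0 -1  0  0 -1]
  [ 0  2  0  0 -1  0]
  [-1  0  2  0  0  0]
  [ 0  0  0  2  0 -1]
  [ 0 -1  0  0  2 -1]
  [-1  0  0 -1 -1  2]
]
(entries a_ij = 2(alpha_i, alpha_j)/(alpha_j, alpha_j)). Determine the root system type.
type E_6

The matrix has rank 6 with 2's on the diagonal. Reading the off-diagonal entries as Dynkin edges (a single edge where a_ij = a_ji = -1; a double or triple edge where a_ij * a_ji = 2 or 3), the diagram is a chain of 5 nodes with one extra node attached to the third node from one end (E_6). One simple-root ordering that puts it in standard form is (alpha_3, alpha_4, alpha_1, alpha_6, alpha_5, alpha_2). So the algebra is type E_6.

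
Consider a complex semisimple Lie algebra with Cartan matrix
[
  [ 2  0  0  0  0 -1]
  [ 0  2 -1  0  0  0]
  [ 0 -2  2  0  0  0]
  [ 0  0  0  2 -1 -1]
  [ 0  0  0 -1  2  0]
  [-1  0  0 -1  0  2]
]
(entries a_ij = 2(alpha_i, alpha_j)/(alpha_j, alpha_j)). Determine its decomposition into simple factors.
The diagram associated to this matrix has two connected components: the simple roots {alpha_1, alpha_4, alpha_5, alpha_6} form a chain of 4 nodes with single edges (A_4), and {alpha_2, alpha_3} form a chain of 2 nodes with a double edge at one end; the terminal node there is the unique short simple root (B_2). A semisimple Lie algebra decomposes uniquely as the direct sum of simple ideals, one per connected component of its Dynkin diagram, so g ≅ A_4 ⊕ B_2 (dimension 24 + 10 = 34).

type A_4 ⊕ type B_2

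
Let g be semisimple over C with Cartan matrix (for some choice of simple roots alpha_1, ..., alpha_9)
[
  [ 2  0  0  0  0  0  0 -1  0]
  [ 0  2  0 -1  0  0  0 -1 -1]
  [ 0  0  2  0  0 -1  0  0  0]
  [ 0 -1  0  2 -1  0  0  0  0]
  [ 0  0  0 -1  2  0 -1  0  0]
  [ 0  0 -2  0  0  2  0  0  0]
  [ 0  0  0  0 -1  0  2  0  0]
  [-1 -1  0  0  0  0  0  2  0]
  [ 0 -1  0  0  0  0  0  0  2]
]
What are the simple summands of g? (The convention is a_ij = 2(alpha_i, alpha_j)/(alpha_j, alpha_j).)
B_2 + E_7

The diagram associated to this matrix has two connected components: the simple roots {alpha_3, alpha_6} form a chain of 2 nodes with a double edge at one end; the terminal node there is the unique short simple root (B_2), and {alpha_1, alpha_2, alpha_4, alpha_5, alpha_7, alpha_8, alpha_9} form a chain of 6 nodes with one extra node attached to the third node from one end (E_7). A semisimple Lie algebra decomposes uniquely as the direct sum of simple ideals, one per connected component of its Dynkin diagram, so g ≅ B_2 ⊕ E_7 (dimension 10 + 133 = 143).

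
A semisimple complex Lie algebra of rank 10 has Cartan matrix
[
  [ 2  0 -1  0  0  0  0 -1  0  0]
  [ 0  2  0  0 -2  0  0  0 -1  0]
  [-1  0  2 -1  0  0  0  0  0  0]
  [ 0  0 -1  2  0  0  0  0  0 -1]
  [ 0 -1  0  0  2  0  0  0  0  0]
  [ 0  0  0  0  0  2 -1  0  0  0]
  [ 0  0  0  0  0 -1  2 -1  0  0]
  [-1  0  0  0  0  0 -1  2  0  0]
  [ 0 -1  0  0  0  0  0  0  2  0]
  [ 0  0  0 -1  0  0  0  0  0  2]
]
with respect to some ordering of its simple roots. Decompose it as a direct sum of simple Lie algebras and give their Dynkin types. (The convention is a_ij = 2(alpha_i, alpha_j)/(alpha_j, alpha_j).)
The diagram associated to this matrix has two connected components: the simple roots {alpha_1, alpha_3, alpha_4, alpha_6, alpha_7, alpha_8, alpha_10} form a chain of 7 nodes with single edges (A_7), and {alpha_2, alpha_5, alpha_9} form a chain of 3 nodes with a double edge at one end; the terminal node there is the unique short simple root (B_3). A semisimple Lie algebra decomposes uniquely as the direct sum of simple ideals, one per connected component of its Dynkin diagram, so g ≅ A_7 ⊕ B_3 (dimension 63 + 21 = 84).

type A_7 + type B_3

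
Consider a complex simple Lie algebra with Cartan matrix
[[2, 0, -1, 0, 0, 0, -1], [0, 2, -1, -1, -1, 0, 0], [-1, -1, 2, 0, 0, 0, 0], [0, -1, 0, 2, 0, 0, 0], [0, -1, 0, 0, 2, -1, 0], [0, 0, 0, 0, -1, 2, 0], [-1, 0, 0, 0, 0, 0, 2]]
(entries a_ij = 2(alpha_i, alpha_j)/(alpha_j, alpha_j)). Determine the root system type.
The matrix has rank 7 with 2's on the diagonal. Reading the off-diagonal entries as Dynkin edges (a single edge where a_ij = a_ji = -1; a double or triple edge where a_ij * a_ji = 2 or 3), the diagram is a chain of 6 nodes with one extra node attached to the third node from one end (E_7). One simple-root ordering that puts it in standard form is (alpha_6, alpha_4, alpha_5, alpha_2, alpha_3, alpha_1, alpha_7). So the algebra is type E_7.

type E_7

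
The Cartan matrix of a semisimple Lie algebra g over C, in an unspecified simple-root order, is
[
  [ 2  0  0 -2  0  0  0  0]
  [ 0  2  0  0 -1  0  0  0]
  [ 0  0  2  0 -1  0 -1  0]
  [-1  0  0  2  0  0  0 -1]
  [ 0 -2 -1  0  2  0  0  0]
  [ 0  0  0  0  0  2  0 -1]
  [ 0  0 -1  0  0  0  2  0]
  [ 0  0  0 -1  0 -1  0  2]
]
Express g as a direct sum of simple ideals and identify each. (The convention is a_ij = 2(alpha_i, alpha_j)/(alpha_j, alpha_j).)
B4 ⊕ C4

The diagram associated to this matrix has two connected components: the simple roots {alpha_2, alpha_3, alpha_5, alpha_7} form a chain of 4 nodes with a double edge at one end; the terminal node there is the unique short simple root (B_4), and {alpha_1, alpha_4, alpha_6, alpha_8} form a chain of 4 nodes with a double edge at one end; the terminal node there is the unique long simple root (C_4). A semisimple Lie algebra decomposes uniquely as the direct sum of simple ideals, one per connected component of its Dynkin diagram, so g ≅ B_4 ⊕ C_4 (dimension 36 + 36 = 72).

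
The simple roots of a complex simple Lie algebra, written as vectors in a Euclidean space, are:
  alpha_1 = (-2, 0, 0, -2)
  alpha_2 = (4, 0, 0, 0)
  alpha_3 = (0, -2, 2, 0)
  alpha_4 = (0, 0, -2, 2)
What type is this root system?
type C_4

Compute the Cartan integers a_ij = 2(alpha_i, alpha_j)/(alpha_j, alpha_j); the resulting 4x4 Cartan matrix is
[[2, -1, 0, -1], [-2, 2, 0, 0], [0, 0, 2, -1], [-1, 0, -1, 2]].
The roots have two lengths (squared-length ratio 2:1); the short ones are alpha_{1,3,4}. The associated Dynkin diagram is a chain of 4 nodes with a double edge at one end; the terminal node there is the unique long simple root (C_4), so the type is C_4 (the algebra sp(8)).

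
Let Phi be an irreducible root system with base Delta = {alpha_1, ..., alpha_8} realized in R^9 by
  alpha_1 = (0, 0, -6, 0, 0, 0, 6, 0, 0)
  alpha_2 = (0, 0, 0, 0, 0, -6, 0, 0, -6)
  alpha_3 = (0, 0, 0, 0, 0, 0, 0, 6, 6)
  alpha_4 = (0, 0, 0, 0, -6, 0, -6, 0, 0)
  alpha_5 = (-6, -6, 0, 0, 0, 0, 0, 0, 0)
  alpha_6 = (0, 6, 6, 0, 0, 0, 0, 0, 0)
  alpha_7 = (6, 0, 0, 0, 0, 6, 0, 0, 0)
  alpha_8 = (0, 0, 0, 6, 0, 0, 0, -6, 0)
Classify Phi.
A_8 (sl(9))

Compute the Cartan integers a_ij = 2(alpha_i, alpha_j)/(alpha_j, alpha_j); the resulting 8x8 Cartan matrix is
[[2, 0, 0, -1, 0, -1, 0, 0], [0, 2, -1, 0, 0, 0, -1, 0], [0, -1, 2, 0, 0, 0, 0, -1], [-1, 0, 0, 2, 0, 0, 0, 0], [0, 0, 0, 0, 2, -1, -1, 0], [-1, 0, 0, 0, -1, 2, 0, 0], [0, -1, 0, 0, -1, 0, 2, 0], [0, 0, -1, 0, 0, 0, 0, 2]].
All simple roots have the same length, so the diagram is simply laced. The associated Dynkin diagram is a chain of 8 nodes with single edges (A_8), so the type is A_8 (the algebra sl(9)).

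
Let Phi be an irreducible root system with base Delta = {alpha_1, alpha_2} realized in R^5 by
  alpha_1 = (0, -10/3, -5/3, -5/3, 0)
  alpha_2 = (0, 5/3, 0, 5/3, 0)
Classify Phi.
Compute the Cartan integers a_ij = 2(alpha_i, alpha_j)/(alpha_j, alpha_j); the resulting 2x2 Cartan matrix is
[[2, -3], [-1, 2]].
The roots have two lengths (squared-length ratio 3:1); the short ones are alpha_{2}. The associated Dynkin diagram is two nodes joined by a triple edge (G_2), so the type is G_2.

G2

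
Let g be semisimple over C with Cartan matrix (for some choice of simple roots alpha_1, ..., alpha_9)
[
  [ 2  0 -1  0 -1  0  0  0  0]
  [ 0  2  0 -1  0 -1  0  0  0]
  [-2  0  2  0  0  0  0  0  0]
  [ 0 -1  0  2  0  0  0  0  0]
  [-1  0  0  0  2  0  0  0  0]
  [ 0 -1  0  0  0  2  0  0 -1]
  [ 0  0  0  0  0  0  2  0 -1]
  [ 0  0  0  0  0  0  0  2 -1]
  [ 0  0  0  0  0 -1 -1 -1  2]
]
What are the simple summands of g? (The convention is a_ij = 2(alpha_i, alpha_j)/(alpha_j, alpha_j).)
The diagram associated to this matrix has two connected components: the simple roots {alpha_1, alpha_3, alpha_5} form a chain of 3 nodes with a double edge at one end; the terminal node there is the unique long simple root (C_3), and {alpha_2, alpha_4, alpha_6, alpha_7, alpha_8, alpha_9} form a chain of 4 nodes with a fork of two nodes at one end (D_6). A semisimple Lie algebra decomposes uniquely as the direct sum of simple ideals, one per connected component of its Dynkin diagram, so g ≅ C_3 ⊕ D_6 (dimension 21 + 66 = 87).

C_3 ⊕ D_6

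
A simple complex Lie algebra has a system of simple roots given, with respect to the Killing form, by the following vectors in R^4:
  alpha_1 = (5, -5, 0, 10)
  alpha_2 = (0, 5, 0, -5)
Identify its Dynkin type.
type G_2

Compute the Cartan integers a_ij = 2(alpha_i, alpha_j)/(alpha_j, alpha_j); the resulting 2x2 Cartan matrix is
[[2, -3], [-1, 2]].
The roots have two lengths (squared-length ratio 3:1); the short ones are alpha_{2}. The associated Dynkin diagram is two nodes joined by a triple edge (G_2), so the type is G_2.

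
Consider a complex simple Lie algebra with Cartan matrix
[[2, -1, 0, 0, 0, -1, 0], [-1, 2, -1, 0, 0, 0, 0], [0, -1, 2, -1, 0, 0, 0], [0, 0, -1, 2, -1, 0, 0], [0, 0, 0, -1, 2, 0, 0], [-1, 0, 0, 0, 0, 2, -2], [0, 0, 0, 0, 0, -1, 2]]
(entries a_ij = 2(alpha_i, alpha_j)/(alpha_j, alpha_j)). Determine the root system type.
The matrix has rank 7 with 2's on the diagonal. Reading the off-diagonal entries as Dynkin edges (a single edge where a_ij = a_ji = -1; a double or triple edge where a_ij * a_ji = 2 or 3), the diagram is a chain of 7 nodes with a double edge at one end; the terminal node there is the unique short simple root (B_7). One simple-root ordering that puts it in standard form is (alpha_5, alpha_4, alpha_3, alpha_2, alpha_1, alpha_6, alpha_7). So the algebra is type B_7, i.e. so(15).

B_7 (so(15))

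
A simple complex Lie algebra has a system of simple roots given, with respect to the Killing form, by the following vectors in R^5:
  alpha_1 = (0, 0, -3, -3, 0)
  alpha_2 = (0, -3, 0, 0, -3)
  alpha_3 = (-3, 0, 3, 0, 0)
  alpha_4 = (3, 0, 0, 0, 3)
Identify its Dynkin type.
Compute the Cartan integers a_ij = 2(alpha_i, alpha_j)/(alpha_j, alpha_j); the resulting 4x4 Cartan matrix is
[[2, 0, -1, 0], [0, 2, 0, -1], [-1, 0, 2, -1], [0, -1, -1, 2]].
All simple roots have the same length, so the diagram is simply laced. The associated Dynkin diagram is a chain of 4 nodes with single edges (A_4), so the type is A_4 (the algebra sl(5)).

A_4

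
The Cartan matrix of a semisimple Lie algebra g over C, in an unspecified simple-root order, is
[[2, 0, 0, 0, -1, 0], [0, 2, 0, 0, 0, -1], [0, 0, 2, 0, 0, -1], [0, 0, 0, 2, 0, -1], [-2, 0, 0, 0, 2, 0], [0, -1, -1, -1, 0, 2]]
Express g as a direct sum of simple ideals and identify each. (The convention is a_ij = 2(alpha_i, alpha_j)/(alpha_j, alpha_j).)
The diagram associated to this matrix has two connected components: the simple roots {alpha_1, alpha_5} form a chain of 2 nodes with a double edge at one end; the terminal node there is the unique short simple root (B_2), and {alpha_2, alpha_3, alpha_4, alpha_6} form a chain of 2 nodes with a fork of two nodes at one end (D_4). A semisimple Lie algebra decomposes uniquely as the direct sum of simple ideals, one per connected component of its Dynkin diagram, so g ≅ B_2 ⊕ D_4 (dimension 10 + 28 = 38).

type B_2 ⊕ type D_4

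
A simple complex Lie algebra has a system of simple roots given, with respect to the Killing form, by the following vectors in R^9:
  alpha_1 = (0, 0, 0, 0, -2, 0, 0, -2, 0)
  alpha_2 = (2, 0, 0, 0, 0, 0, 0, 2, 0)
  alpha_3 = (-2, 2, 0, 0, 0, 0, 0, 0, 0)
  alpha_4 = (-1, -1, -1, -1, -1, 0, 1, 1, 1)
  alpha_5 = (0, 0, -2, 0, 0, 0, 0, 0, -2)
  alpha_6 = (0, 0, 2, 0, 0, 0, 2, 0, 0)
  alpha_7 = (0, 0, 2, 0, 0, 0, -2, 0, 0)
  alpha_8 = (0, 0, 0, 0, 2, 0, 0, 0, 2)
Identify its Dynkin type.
Compute the Cartan integers a_ij = 2(alpha_i, alpha_j)/(alpha_j, alpha_j); the resulting 8x8 Cartan matrix is
[[2, -1, 0, 0, 0, 0, 0, -1], [-1, 2, -1, 0, 0, 0, 0, 0], [0, -1, 2, 0, 0, 0, 0, 0], [0, 0, 0, 2, 0, 0, -1, 0], [0, 0, 0, 0, 2, -1, -1, -1], [0, 0, 0, 0, -1, 2, 0, 0], [0, 0, 0, -1, -1, 0, 2, 0], [-1, 0, 0, 0, -1, 0, 0, 2]].
All simple roots have the same length, so the diagram is simply laced. The associated Dynkin diagram is a chain of 7 nodes with one extra node attached to the third node from one end (E_8), so the type is E_8.

E_8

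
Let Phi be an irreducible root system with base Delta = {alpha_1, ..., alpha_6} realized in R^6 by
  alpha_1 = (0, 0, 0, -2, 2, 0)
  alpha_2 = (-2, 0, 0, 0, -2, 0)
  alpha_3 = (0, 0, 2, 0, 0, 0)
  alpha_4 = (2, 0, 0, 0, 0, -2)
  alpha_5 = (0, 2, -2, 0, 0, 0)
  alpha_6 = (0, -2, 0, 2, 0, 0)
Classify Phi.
B_6

Compute the Cartan integers a_ij = 2(alpha_i, alpha_j)/(alpha_j, alpha_j); the resulting 6x6 Cartan matrix is
[[2, -1, 0, 0, 0, -1], [-1, 2, 0, -1, 0, 0], [0, 0, 2, 0, -1, 0], [0, -1, 0, 2, 0, 0], [0, 0, -2, 0, 2, -1], [-1, 0, 0, 0, -1, 2]].
The roots have two lengths (squared-length ratio 2:1); the short ones are alpha_{3}. The associated Dynkin diagram is a chain of 6 nodes with a double edge at one end; the terminal node there is the unique short simple root (B_6), so the type is B_6 (the algebra so(13)).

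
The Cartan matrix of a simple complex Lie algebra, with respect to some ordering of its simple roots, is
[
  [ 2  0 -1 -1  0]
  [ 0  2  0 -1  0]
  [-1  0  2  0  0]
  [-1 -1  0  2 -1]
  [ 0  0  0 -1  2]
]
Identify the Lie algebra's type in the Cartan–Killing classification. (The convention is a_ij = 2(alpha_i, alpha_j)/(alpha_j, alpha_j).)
The matrix has rank 5 with 2's on the diagonal. Reading the off-diagonal entries as Dynkin edges (a single edge where a_ij = a_ji = -1; a double or triple edge where a_ij * a_ji = 2 or 3), the diagram is a chain of 3 nodes with a fork of two nodes at one end (D_5). One simple-root ordering that puts it in standard form is (alpha_3, alpha_1, alpha_4, alpha_5, alpha_2). So the algebra is type D_5, i.e. so(10).

D_5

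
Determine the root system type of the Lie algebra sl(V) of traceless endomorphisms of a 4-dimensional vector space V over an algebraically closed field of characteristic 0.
type A_3

This is sl(4), which has dimension 4^2 - 1 = 15 and rank 4 - 1 = 3 (a Cartan subalgebra is the diagonal traceless matrices). In the classification of classical Lie algebras, the special linear algebra sl(n+1) has type A_n; here n = 3, so the Dynkin diagram is a chain of 3 nodes with single edges (A_3). Hence the type is A_3.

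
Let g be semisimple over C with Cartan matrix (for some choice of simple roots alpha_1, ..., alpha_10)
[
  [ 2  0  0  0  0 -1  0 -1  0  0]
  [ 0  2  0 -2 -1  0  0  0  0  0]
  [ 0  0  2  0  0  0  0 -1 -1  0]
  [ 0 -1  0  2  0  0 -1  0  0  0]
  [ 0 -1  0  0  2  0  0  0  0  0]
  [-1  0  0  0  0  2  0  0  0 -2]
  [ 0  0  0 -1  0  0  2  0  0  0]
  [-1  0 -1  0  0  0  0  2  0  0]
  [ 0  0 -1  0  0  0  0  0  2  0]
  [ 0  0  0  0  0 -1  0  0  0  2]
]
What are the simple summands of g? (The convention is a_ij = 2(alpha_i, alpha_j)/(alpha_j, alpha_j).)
The diagram associated to this matrix has two connected components: the simple roots {alpha_1, alpha_3, alpha_6, alpha_8, alpha_9, alpha_10} form a chain of 6 nodes with a double edge at one end; the terminal node there is the unique short simple root (B_6), and {alpha_2, alpha_4, alpha_5, alpha_7} form a chain of 4 nodes with a double edge between the middle two (F_4). A semisimple Lie algebra decomposes uniquely as the direct sum of simple ideals, one per connected component of its Dynkin diagram, so g ≅ B_6 ⊕ F_4 (dimension 78 + 52 = 130).

type B_6 ⊕ type F_4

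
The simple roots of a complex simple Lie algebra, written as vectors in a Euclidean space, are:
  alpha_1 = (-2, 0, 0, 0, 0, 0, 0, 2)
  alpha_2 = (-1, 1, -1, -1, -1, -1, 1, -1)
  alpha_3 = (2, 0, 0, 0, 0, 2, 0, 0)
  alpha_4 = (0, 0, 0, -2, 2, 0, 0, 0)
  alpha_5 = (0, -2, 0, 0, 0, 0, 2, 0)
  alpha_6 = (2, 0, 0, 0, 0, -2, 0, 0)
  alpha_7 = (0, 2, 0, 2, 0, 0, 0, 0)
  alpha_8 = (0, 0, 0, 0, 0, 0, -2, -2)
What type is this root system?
type E_8

Compute the Cartan integers a_ij = 2(alpha_i, alpha_j)/(alpha_j, alpha_j); the resulting 8x8 Cartan matrix is
[[2, 0, -1, 0, 0, -1, 0, -1], [0, 2, -1, 0, 0, 0, 0, 0], [-1, -1, 2, 0, 0, 0, 0, 0], [0, 0, 0, 2, 0, 0, -1, 0], [0, 0, 0, 0, 2, 0, -1, -1], [-1, 0, 0, 0, 0, 2, 0, 0], [0, 0, 0, -1, -1, 0, 2, 0], [-1, 0, 0, 0, -1, 0, 0, 2]].
All simple roots have the same length, so the diagram is simply laced. The associated Dynkin diagram is a chain of 7 nodes with one extra node attached to the third node from one end (E_8), so the type is E_8.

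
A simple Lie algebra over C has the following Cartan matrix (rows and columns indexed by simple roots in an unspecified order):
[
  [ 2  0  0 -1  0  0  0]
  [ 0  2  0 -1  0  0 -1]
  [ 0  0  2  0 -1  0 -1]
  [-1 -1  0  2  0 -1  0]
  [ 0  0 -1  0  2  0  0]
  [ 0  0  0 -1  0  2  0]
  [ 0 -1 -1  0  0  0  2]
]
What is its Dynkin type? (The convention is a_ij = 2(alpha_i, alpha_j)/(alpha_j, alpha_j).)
The matrix has rank 7 with 2's on the diagonal. Reading the off-diagonal entries as Dynkin edges (a single edge where a_ij = a_ji = -1; a double or triple edge where a_ij * a_ji = 2 or 3), the diagram is a chain of 5 nodes with a fork of two nodes at one end (D_7). One simple-root ordering that puts it in standard form is (alpha_5, alpha_3, alpha_7, alpha_2, alpha_4, alpha_6, alpha_1). So the algebra is type D_7, i.e. so(14).

D_7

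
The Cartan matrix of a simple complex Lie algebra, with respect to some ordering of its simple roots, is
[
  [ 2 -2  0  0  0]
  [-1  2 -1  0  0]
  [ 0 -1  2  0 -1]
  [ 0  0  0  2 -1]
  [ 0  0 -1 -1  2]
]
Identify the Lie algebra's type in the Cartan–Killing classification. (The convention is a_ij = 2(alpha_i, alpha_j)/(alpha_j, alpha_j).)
type C_5

The matrix has rank 5 with 2's on the diagonal. Reading the off-diagonal entries as Dynkin edges (a single edge where a_ij = a_ji = -1; a double or triple edge where a_ij * a_ji = 2 or 3), the diagram is a chain of 5 nodes with a double edge at one end; the terminal node there is the unique long simple root (C_5). One simple-root ordering that puts it in standard form is (alpha_4, alpha_5, alpha_3, alpha_2, alpha_1). So the algebra is type C_5, i.e. sp(10).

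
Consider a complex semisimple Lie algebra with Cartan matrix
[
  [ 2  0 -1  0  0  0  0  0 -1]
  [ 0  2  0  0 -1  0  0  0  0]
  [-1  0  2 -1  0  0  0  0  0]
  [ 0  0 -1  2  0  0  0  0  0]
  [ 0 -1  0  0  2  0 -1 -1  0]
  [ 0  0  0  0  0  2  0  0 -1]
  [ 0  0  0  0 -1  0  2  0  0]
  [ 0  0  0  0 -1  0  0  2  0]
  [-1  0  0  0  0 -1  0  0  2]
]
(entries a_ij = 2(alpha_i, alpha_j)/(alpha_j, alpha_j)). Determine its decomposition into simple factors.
type A_5 + type D_4

The diagram associated to this matrix has two connected components: the simple roots {alpha_1, alpha_3, alpha_4, alpha_6, alpha_9} form a chain of 5 nodes with single edges (A_5), and {alpha_2, alpha_5, alpha_7, alpha_8} form a chain of 2 nodes with a fork of two nodes at one end (D_4). A semisimple Lie algebra decomposes uniquely as the direct sum of simple ideals, one per connected component of its Dynkin diagram, so g ≅ A_5 ⊕ D_4 (dimension 35 + 28 = 63).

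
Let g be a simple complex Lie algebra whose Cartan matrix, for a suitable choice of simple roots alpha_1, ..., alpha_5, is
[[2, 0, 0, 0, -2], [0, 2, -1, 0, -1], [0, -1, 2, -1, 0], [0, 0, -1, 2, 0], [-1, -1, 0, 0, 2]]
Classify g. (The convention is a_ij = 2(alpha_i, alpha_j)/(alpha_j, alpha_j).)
C5

The matrix has rank 5 with 2's on the diagonal. Reading the off-diagonal entries as Dynkin edges (a single edge where a_ij = a_ji = -1; a double or triple edge where a_ij * a_ji = 2 or 3), the diagram is a chain of 5 nodes with a double edge at one end; the terminal node there is the unique long simple root (C_5). One simple-root ordering that puts it in standard form is (alpha_4, alpha_3, alpha_2, alpha_5, alpha_1). So the algebra is type C_5, i.e. sp(10).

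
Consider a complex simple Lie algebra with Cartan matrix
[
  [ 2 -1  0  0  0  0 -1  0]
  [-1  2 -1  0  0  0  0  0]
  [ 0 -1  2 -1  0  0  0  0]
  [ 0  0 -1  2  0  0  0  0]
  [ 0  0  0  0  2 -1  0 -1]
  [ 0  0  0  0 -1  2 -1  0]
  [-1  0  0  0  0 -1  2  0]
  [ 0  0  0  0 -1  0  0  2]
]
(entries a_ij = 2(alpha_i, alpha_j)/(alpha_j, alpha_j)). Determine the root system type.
A_8

The matrix has rank 8 with 2's on the diagonal. Reading the off-diagonal entries as Dynkin edges (a single edge where a_ij = a_ji = -1; a double or triple edge where a_ij * a_ji = 2 or 3), the diagram is a chain of 8 nodes with single edges (A_8). One simple-root ordering that puts it in standard form is (alpha_8, alpha_5, alpha_6, alpha_7, alpha_1, alpha_2, alpha_3, alpha_4). So the algebra is type A_8, i.e. sl(9).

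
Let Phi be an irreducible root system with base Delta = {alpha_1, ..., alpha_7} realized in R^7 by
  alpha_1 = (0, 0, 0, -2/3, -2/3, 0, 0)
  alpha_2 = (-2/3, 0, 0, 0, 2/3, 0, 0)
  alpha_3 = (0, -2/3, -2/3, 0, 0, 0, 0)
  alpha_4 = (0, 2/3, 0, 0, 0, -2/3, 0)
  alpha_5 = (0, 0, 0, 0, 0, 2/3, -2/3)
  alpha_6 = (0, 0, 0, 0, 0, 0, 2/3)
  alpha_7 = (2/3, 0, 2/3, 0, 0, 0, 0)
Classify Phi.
type B_7

Compute the Cartan integers a_ij = 2(alpha_i, alpha_j)/(alpha_j, alpha_j); the resulting 7x7 Cartan matrix is
[[2, -1, 0, 0, 0, 0, 0], [-1, 2, 0, 0, 0, 0, -1], [0, 0, 2, -1, 0, 0, -1], [0, 0, -1, 2, -1, 0, 0], [0, 0, 0, -1, 2, -2, 0], [0, 0, 0, 0, -1, 2, 0], [0, -1, -1, 0, 0, 0, 2]].
The roots have two lengths (squared-length ratio 2:1); the short ones are alpha_{6}. The associated Dynkin diagram is a chain of 7 nodes with a double edge at one end; the terminal node there is the unique short simple root (B_7), so the type is B_7 (the algebra so(15)).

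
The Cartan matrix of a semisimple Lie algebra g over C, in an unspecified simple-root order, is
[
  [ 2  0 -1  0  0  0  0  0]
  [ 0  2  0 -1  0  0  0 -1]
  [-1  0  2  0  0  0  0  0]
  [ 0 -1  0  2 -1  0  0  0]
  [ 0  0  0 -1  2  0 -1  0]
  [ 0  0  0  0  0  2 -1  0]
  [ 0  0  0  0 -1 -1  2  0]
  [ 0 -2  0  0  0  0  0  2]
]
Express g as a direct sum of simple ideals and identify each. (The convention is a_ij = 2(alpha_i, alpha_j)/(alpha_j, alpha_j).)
A_2 (sl(3)) + C_6 (sp(12))

The diagram associated to this matrix has two connected components: the simple roots {alpha_1, alpha_3} form a chain of 2 nodes with single edges (A_2), and {alpha_2, alpha_4, alpha_5, alpha_6, alpha_7, alpha_8} form a chain of 6 nodes with a double edge at one end; the terminal node there is the unique long simple root (C_6). A semisimple Lie algebra decomposes uniquely as the direct sum of simple ideals, one per connected component of its Dynkin diagram, so g ≅ A_2 ⊕ C_6 (dimension 8 + 78 = 86).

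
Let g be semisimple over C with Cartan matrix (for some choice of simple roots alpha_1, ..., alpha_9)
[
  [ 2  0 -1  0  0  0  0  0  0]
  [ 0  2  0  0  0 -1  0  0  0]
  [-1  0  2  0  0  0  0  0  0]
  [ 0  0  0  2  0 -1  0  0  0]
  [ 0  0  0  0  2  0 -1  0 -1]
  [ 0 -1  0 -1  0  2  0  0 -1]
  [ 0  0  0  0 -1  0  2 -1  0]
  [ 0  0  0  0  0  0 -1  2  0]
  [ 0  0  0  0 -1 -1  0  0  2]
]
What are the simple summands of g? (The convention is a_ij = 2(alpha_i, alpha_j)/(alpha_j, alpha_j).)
type A_2 ⊕ type D_7

The diagram associated to this matrix has two connected components: the simple roots {alpha_1, alpha_3} form a chain of 2 nodes with single edges (A_2), and {alpha_2, alpha_4, alpha_5, alpha_6, alpha_7, alpha_8, alpha_9} form a chain of 5 nodes with a fork of two nodes at one end (D_7). A semisimple Lie algebra decomposes uniquely as the direct sum of simple ideals, one per connected component of its Dynkin diagram, so g ≅ A_2 ⊕ D_7 (dimension 8 + 91 = 99).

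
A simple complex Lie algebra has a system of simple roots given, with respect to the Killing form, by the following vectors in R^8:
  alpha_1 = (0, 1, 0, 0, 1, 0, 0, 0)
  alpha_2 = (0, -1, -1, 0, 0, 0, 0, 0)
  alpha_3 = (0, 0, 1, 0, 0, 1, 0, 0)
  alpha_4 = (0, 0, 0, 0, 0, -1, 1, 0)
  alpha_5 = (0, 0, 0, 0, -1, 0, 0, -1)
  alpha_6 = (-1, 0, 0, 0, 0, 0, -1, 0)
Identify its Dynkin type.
A_6

Compute the Cartan integers a_ij = 2(alpha_i, alpha_j)/(alpha_j, alpha_j); the resulting 6x6 Cartan matrix is
[[2, -1, 0, 0, -1, 0], [-1, 2, -1, 0, 0, 0], [0, -1, 2, -1, 0, 0], [0, 0, -1, 2, 0, -1], [-1, 0, 0, 0, 2, 0], [0, 0, 0, -1, 0, 2]].
All simple roots have the same length, so the diagram is simply laced. The associated Dynkin diagram is a chain of 6 nodes with single edges (A_6), so the type is A_6 (the algebra sl(7)).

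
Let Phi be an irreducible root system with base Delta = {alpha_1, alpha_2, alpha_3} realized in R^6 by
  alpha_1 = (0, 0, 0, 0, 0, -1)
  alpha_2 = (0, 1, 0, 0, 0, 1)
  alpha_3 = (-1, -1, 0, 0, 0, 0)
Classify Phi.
Compute the Cartan integers a_ij = 2(alpha_i, alpha_j)/(alpha_j, alpha_j); the resulting 3x3 Cartan matrix is
[[2, -1, 0], [-2, 2, -1], [0, -1, 2]].
The roots have two lengths (squared-length ratio 2:1); the short ones are alpha_{1}. The associated Dynkin diagram is a chain of 3 nodes with a double edge at one end; the terminal node there is the unique short simple root (B_3), so the type is B_3 (the algebra so(7)).

B_3 (so(7))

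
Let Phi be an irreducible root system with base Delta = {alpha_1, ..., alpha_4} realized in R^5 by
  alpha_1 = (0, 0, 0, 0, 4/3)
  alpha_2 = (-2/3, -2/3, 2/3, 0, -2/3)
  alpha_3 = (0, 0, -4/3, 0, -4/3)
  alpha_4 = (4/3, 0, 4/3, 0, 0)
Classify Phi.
F4

Compute the Cartan integers a_ij = 2(alpha_i, alpha_j)/(alpha_j, alpha_j); the resulting 4x4 Cartan matrix is
[[2, -1, -1, 0], [-1, 2, 0, 0], [-2, 0, 2, -1], [0, 0, -1, 2]].
The roots have two lengths (squared-length ratio 2:1); the short ones are alpha_{1,2}. The associated Dynkin diagram is a chain of 4 nodes with a double edge between the middle two (F_4), so the type is F_4.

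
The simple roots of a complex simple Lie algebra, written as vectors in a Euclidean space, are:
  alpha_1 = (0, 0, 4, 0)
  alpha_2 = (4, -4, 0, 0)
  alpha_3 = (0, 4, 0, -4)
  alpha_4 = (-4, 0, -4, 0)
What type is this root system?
Compute the Cartan integers a_ij = 2(alpha_i, alpha_j)/(alpha_j, alpha_j); the resulting 4x4 Cartan matrix is
[[2, 0, 0, -1], [0, 2, -1, -1], [0, -1, 2, 0], [-2, -1, 0, 2]].
The roots have two lengths (squared-length ratio 2:1); the short ones are alpha_{1}. The associated Dynkin diagram is a chain of 4 nodes with a double edge at one end; the terminal node there is the unique short simple root (B_4), so the type is B_4 (the algebra so(9)).

B_4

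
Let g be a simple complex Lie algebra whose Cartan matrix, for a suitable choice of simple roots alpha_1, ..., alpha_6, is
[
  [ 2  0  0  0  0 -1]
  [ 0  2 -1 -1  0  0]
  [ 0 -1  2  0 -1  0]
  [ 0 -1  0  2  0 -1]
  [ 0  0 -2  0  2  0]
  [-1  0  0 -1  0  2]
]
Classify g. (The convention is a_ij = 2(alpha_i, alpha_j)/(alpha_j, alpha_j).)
C_6

The matrix has rank 6 with 2's on the diagonal. Reading the off-diagonal entries as Dynkin edges (a single edge where a_ij = a_ji = -1; a double or triple edge where a_ij * a_ji = 2 or 3), the diagram is a chain of 6 nodes with a double edge at one end; the terminal node there is the unique long simple root (C_6). One simple-root ordering that puts it in standard form is (alpha_1, alpha_6, alpha_4, alpha_2, alpha_3, alpha_5). So the algebra is type C_6, i.e. sp(12).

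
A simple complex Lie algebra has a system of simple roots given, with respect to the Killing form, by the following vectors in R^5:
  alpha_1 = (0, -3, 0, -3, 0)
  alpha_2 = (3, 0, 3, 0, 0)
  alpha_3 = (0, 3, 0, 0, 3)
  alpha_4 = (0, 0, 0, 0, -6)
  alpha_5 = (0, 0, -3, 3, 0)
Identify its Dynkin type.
Compute the Cartan integers a_ij = 2(alpha_i, alpha_j)/(alpha_j, alpha_j); the resulting 5x5 Cartan matrix is
[[2, 0, -1, 0, -1], [0, 2, 0, 0, -1], [-1, 0, 2, -1, 0], [0, 0, -2, 2, 0], [-1, -1, 0, 0, 2]].
The roots have two lengths (squared-length ratio 2:1); the short ones are alpha_{1,2,3,5}. The associated Dynkin diagram is a chain of 5 nodes with a double edge at one end; the terminal node there is the unique long simple root (C_5), so the type is C_5 (the algebra sp(10)).

C5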